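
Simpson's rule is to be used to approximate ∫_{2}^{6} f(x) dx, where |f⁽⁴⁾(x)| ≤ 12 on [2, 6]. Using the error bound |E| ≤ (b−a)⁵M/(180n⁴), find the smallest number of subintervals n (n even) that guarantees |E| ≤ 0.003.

14

Need 12288/(180n⁴) ≤ 0.003.
n⁴ ≥ 12288/(180·0.003) = 22755.6 ⇒ n ≥ 12.2821, so the smallest even n is 14. (n must be even for Simpson's rule.)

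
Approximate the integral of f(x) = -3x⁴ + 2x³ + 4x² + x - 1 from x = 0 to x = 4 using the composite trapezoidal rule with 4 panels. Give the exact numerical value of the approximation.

-450

h = (4 − 0)/4 = 1.
Nodes x₀,…,x₄ = 0, 1, 2, 3, 4.
f(x) = -3x⁴ + 2x³ + 4x² + x - 1: f₀=-1, f₁=3, f₂=-15, f₃=-151, f₄=-573.
(h/2)·[f₀ + 2f₁ + 2f₂ + 2f₃ + f₄] = 0.5·(-900) = -450.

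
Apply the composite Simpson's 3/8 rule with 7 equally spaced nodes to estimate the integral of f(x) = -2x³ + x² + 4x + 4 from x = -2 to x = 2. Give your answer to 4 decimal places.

h = (2 − (-2))/6 = 0.666667.
Nodes x₀,…,x₆ = -2, -1.333333, -0.666667, 0, 0.666667, 1.333333, 2.
f(x) = -2x³ + x² + 4x + 4: f₀=16, f₁=5.185185, f₂=2.370370, f₃=4, f₄=6.518519, f₅=6.370370, f₆=0.
(3h/8)·[f₀ + 3f₁ + 3f₂ + 2f₃ + 3f₄ + 3f₅ + f₆] = 0.25·(85.333333) = 21.3333.

21.3333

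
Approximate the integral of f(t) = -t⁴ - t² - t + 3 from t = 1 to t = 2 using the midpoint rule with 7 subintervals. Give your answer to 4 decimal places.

-7.0078

h = (2 − 1)/7 = 0.142857.
Midpoints m₁,…,m₇ = 1.071429, 1.214286, 1.357143, 1.5, 1.642857, 1.785714, 1.928571.
f(m₁)=-0.537198, f(m₂)=-1.862896, f(m₃)=-3.591342, f(m₄)=-5.8125, f(m₅)=-8.626328, f(m₆)=-12.142779, f(m₇)=-16.481804.
h·[f(m₁) + f(m₂) + f(m₃) + f(m₄) + f(m₅) + f(m₆) + f(m₇)] = 0.142857·(-49.054847) = -7.0078.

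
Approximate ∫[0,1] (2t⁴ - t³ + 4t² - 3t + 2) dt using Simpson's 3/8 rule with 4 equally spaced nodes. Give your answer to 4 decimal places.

1.9907

h = (1 − 0)/3 = 0.333333.
Nodes t₀,…,t₃ = 0, 0.333333, 0.666667, 1.
f(t) = 2t⁴ - t³ + 4t² - 3t + 2: f₀=2, f₁=1.432099, f₂=1.876543, f₃=4.
(3h/8)·[f₀ + 3f₁ + 3f₂ + f₃] = 0.125·(15.925926) = 1.9907.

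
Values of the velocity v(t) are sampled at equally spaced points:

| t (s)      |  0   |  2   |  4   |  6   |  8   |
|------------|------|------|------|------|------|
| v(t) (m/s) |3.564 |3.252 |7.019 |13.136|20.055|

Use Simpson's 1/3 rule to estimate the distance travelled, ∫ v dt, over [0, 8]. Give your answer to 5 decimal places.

68.80600

h = 2, n = 4.
(h/3)·[y₀ + 4y₁ + 2y₂ + 4y₃ + y₄] = 0.666667·(103.209) = 68.80600.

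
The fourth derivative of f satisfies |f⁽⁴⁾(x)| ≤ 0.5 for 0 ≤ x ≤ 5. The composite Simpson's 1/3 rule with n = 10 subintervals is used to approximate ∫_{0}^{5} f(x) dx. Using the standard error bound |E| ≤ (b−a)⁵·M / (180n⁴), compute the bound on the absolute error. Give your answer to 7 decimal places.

0.0008681

|E| ≤ (5)⁵·0.5 / (180·10⁴) = 1562.5/1800000 = 0.0008681.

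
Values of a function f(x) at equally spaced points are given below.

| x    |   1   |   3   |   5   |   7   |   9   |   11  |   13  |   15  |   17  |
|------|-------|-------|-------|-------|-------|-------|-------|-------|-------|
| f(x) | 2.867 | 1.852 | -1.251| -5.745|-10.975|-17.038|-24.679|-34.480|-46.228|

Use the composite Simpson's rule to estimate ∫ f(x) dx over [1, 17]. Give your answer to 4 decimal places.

h = 2, n = 8.
(h/3)·[y₀ + 4y₁ + 2y₂ + 4y₃ + 2y₄ + 4y₅ + 2y₆ + 4y₇ + y₈] = 0.666667·(-338.815) = -225.8767.

-225.8767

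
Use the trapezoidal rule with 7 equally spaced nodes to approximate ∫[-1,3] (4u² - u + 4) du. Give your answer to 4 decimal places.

h = (3 − (-1))/6 = 0.666667.
Nodes u₀,…,u₆ = -1, -0.333333, 0.333333, 1, 1.666667, 2.333333, 3.
f(u) = 4u² - u + 4: f₀=9, f₁=4.777778, f₂=4.111111, f₃=7, f₄=13.444444, f₅=23.444444, f₆=37.
(h/2)·[f₀ + 2f₁ + 2f₂ + 2f₃ + 2f₄ + 2f₅ + f₆] = 0.333333·(151.555556) = 50.5185.

50.5185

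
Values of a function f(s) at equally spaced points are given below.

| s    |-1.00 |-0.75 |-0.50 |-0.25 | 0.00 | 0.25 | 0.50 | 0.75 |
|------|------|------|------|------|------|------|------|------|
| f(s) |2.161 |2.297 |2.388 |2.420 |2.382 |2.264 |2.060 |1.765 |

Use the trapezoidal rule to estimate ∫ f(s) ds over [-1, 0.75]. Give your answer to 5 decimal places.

h = 0.25, n = 7.
(h/2)·[y₀ + 2y₁ + 2y₂ + 2y₃ + 2y₄ + 2y₅ + 2y₆ + y₇] = 0.125·(31.548) = 3.94350.

3.94350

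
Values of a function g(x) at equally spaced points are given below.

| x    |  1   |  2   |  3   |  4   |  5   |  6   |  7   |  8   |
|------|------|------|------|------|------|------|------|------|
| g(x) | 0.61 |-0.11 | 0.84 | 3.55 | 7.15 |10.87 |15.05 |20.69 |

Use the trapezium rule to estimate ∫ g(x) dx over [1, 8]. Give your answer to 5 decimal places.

48.00000

h = 1, n = 7.
(h/2)·[y₀ + 2y₁ + 2y₂ + 2y₃ + 2y₄ + 2y₅ + 2y₆ + y₇] = 0.5·(96.00) = 48.00000.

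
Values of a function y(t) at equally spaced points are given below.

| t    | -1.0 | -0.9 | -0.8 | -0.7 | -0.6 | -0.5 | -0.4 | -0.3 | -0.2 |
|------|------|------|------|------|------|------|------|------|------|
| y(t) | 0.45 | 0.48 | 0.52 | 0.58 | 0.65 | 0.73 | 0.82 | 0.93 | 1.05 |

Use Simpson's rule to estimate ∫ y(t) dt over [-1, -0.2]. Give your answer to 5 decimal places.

h = 0.1, n = 8.
(h/3)·[y₀ + 4y₁ + 2y₂ + 4y₃ + 2y₄ + 4y₅ + 2y₆ + 4y₇ + y₈] = 0.033333·(16.36) = 0.54533.

0.54533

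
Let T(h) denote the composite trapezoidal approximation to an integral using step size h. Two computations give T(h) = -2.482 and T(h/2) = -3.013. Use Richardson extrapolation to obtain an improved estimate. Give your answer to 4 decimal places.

R = (4·T(h/2) − T(h)) / 3 = (4·(-3.013) − (-2.482))/3 = (-9.570)/3 = -3.1900.

-3.1900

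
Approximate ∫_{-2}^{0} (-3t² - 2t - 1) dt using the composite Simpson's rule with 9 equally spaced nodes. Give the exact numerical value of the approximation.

h = (0 − (-2))/8 = 0.25.
Nodes t₀,…,t₈ = -2, -1.75, -1.5, -1.25, -1, -0.75, -0.5, -0.25, 0.
f(t) = -3t² - 2t - 1: f₀=-9, f₁=-6.6875, f₂=-4.75, f₃=-3.1875, f₄=-2, f₅=-1.1875, f₆=-0.75, f₇=-0.6875, f₈=-1.
(h/3)·[f₀ + 4f₁ + 2f₂ + 4f₃ + 2f₄ + 4f₅ + 2f₆ + 4f₇ + f₈] = 0.083333·(-72) = -6.

-6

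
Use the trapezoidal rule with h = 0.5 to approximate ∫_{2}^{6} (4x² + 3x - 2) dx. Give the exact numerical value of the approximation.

h = (6 − 2)/8 = 0.5.
Nodes x₀,…,x₈ = 2, 2.5, 3, 3.5, 4, 4.5, 5, 5.5, 6.
f(x) = 4x² + 3x - 2: f₀=20, f₁=30.5, f₂=43, f₃=57.5, f₄=74, f₅=92.5, f₆=113, f₇=135.5, f₈=160.
(h/2)·[f₀ + 2f₁ + 2f₂ + 2f₃ + 2f₄ + 2f₅ + 2f₆ + 2f₇ + f₈] = 0.25·(1272) = 318.

318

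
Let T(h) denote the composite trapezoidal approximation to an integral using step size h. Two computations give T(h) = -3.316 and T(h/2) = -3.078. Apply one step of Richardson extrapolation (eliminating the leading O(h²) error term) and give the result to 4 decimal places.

R = (4·T(h/2) − T(h)) / 3 = (4·(-3.078) − (-3.316))/3 = (-8.996)/3 = -2.9987.

-2.9987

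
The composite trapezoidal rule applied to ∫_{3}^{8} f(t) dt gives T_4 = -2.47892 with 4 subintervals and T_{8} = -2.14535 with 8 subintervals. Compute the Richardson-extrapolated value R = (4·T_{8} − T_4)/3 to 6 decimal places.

R = (4·T_{8} − T_4) / 3 = (4·(-2.14535) − (-2.47892))/3 = (-6.10248)/3 = -2.034160.

-2.034160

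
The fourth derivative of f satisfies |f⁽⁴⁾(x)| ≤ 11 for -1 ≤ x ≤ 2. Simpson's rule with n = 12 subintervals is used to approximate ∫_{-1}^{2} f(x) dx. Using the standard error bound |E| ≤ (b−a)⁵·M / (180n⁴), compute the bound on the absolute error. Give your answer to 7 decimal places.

0.0007161

|E| ≤ (3)⁵·11 / (180·12⁴) = 2673/3732480 = 0.0007161.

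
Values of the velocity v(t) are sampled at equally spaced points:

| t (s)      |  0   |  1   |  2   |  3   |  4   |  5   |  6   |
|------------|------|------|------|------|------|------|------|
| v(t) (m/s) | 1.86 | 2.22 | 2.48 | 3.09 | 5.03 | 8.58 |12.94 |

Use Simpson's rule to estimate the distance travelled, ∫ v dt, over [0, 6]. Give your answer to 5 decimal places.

28.46000

h = 1, n = 6.
(h/3)·[y₀ + 4y₁ + 2y₂ + 4y₃ + 2y₄ + 4y₅ + y₆] = 0.333333·(85.38) = 28.46000.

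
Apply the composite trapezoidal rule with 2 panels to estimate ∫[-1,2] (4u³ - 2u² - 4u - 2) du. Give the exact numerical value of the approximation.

h = (2 − (-1))/2 = 1.5.
Nodes u₀,…,u₂ = -1, 0.5, 2.
f(u) = 4u³ - 2u² - 4u - 2: f₀=-4, f₁=-4, f₂=14.
(h/2)·[f₀ + 2f₁ + f₂] = 0.75·(2) = 1.5.

1.5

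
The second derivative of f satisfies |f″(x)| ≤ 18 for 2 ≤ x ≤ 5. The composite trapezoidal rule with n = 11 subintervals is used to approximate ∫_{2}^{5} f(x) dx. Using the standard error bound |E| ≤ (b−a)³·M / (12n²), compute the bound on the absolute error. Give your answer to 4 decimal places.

0.3347

|E| ≤ (3)³·18 / (12·11²) = 486/1452 = 0.3347.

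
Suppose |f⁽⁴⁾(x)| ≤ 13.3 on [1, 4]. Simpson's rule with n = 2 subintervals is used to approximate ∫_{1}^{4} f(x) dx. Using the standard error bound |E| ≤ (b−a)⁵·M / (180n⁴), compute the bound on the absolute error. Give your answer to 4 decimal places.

|E| ≤ (3)⁵·13.3 / (180·2⁴) = 3231.9/2880 = 1.1222.

1.1222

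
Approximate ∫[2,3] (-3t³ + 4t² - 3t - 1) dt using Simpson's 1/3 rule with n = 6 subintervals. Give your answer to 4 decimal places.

h = (3 − 2)/6 = 0.166667.
Nodes t₀,…,t₆ = 2, 2.166667, 2.333333, 2.5, 2.666667, 2.833333, 3.
f(t) = -3t³ + 4t² - 3t - 1: f₀=-15, f₁=-19.236111, f₂=-24.333333, f₃=-30.375, f₄=-37.444444, f₅=-45.625, f₆=-55.
(h/3)·[f₀ + 4f₁ + 2f₂ + 4f₃ + 2f₄ + 4f₅ + f₆] = 0.055556·(-574.5) = -31.9167.

-31.9167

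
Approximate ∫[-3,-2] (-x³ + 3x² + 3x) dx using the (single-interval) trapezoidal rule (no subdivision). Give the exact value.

T = (b−a)/2 · [f(-3) + f(-2)] = 0.5·[45 + 14] = 29.5.

29.5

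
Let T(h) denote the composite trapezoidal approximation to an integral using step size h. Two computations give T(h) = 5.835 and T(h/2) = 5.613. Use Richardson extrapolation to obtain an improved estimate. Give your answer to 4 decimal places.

5.5390

R = (4·T(h/2) − T(h)) / 3 = (4·5.613 − 5.835)/3 = (16.617)/3 = 5.5390.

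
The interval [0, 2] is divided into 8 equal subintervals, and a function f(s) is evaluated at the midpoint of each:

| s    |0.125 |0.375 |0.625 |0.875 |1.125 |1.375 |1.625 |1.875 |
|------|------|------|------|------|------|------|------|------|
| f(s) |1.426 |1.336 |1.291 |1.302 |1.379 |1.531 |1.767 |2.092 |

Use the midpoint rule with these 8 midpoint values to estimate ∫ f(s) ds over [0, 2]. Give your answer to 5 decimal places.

h = 0.25, n = 8.
h·[y(m₁) + y(m₂) + y(m₃) + y(m₄) + y(m₅) + y(m₆) + y(m₇) + y(m₈)] = 0.25·(12.124) = 3.03100.

3.03100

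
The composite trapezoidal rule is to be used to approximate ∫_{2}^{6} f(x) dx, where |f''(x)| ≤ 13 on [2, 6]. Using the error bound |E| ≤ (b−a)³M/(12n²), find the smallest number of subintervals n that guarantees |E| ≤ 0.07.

Need 832/(12n²) ≤ 0.07.
n² ≥ 832/(12·0.07) = 990.476 ⇒ n ≥ 31.4718, so the smallest n is 32.

32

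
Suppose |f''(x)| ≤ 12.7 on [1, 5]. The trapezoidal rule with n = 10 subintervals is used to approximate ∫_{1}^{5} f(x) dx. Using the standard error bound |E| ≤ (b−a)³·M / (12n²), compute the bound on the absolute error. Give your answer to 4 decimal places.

|E| ≤ (4)³·12.7 / (12·10²) = 812.8/1200 = 0.6773.

0.6773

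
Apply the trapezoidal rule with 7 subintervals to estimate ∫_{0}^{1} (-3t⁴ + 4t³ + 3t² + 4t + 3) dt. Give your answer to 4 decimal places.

h = (1 − 0)/7 = 0.142857.
Nodes t₀,…,t₇ = 0, 0.142857, 0.285714, 0.428571, 0.571429, 0.714286, 0.857143, 1.
f(t) = -3t⁴ + 4t³ + 3t² + 4t + 3: f₀=3, f₁=3.643065, f₂=4.461058, f₃=5.478967, f₄=6.691795, f₅=8.064556, f₆=9.532278, f₇=11.
(h/2)·[f₀ + 2f₁ + 2f₂ + 2f₃ + 2f₄ + 2f₅ + 2f₆ + f₇] = 0.071429·(89.743440) = 6.4102.

6.4102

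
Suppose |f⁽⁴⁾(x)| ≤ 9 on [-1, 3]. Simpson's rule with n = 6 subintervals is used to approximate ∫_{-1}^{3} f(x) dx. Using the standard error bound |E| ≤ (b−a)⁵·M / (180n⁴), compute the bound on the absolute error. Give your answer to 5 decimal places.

|E| ≤ (4)⁵·9 / (180·6⁴) = 9216/233280 = 0.03951.

0.03951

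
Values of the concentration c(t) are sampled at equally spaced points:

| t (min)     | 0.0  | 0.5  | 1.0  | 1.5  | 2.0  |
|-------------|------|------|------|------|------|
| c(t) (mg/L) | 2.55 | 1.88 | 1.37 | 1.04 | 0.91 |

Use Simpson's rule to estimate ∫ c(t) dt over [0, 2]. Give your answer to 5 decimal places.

2.98000

h = 0.5, n = 4.
(h/3)·[y₀ + 4y₁ + 2y₂ + 4y₃ + y₄] = 0.166667·(17.88) = 2.98000.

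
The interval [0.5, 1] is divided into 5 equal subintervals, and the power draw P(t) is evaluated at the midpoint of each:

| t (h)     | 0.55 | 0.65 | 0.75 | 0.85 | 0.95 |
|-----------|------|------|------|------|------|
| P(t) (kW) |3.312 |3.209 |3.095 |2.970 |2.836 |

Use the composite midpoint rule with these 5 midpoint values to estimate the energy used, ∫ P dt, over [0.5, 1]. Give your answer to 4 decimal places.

h = 0.1, n = 5.
h·[y(m₁) + y(m₂) + y(m₃) + y(m₄) + y(m₅)] = 0.1·(15.422) = 1.5422.

1.5422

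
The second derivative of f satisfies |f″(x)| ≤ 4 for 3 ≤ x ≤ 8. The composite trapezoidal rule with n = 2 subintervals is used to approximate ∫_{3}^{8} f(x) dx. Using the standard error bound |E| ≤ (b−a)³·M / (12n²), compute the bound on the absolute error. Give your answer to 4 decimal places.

|E| ≤ (5)³·4 / (12·2²) = 500/48 = 10.4167.

10.4167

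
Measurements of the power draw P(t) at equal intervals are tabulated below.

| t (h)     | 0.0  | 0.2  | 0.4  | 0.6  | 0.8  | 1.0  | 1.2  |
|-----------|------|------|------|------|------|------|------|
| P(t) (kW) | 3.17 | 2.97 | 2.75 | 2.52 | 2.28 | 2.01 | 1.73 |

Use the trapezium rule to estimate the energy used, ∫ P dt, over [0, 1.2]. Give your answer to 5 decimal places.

2.99600

h = 0.2, n = 6.
(h/2)·[y₀ + 2y₁ + 2y₂ + 2y₃ + 2y₄ + 2y₅ + y₆] = 0.1·(29.96) = 2.99600.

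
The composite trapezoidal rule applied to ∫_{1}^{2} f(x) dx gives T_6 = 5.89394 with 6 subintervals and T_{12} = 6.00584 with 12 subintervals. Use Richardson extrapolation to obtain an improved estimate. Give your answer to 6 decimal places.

R = (4·T_{12} − T_6) / 3 = (4·6.00584 − 5.89394)/3 = (18.12942)/3 = 6.043140.

6.043140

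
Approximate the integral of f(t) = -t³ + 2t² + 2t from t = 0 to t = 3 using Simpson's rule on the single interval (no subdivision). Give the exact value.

6.75

S = (b−a)/6 · [f(0) + 4f(1.5) + f(3)] = 0.5·[0 + 4·4.125 + (-3)] = 6.75.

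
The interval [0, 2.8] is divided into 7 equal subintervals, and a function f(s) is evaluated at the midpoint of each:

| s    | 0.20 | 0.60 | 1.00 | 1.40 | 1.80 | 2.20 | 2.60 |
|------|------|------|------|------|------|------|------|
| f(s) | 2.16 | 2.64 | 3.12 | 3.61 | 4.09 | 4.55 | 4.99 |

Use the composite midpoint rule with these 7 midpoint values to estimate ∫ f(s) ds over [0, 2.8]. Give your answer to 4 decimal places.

10.0640

h = 0.4, n = 7.
h·[y(m₁) + y(m₂) + y(m₃) + y(m₄) + y(m₅) + y(m₆) + y(m₇)] = 0.4·(25.16) = 10.0640.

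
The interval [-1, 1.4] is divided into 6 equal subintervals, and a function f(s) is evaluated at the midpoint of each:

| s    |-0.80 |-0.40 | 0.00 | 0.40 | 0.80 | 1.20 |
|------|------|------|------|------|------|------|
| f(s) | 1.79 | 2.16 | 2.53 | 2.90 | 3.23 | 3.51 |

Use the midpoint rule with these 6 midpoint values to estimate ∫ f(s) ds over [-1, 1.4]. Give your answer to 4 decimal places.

h = 0.4, n = 6.
h·[y(m₁) + y(m₂) + y(m₃) + y(m₄) + y(m₅) + y(m₆)] = 0.4·(16.12) = 6.4480.

6.4480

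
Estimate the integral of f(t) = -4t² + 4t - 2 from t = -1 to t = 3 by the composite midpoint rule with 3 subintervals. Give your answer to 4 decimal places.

-26.9630

h = (3 − (-1))/3 = 1.333333.
Midpoints m₁,…,m₃ = -0.333333, 1, 2.333333.
f(m₁)=-3.777778, f(m₂)=-2, f(m₃)=-14.444444.
h·[f(m₁) + f(m₂) + f(m₃)] = 1.333333·(-20.222222) = -26.9630.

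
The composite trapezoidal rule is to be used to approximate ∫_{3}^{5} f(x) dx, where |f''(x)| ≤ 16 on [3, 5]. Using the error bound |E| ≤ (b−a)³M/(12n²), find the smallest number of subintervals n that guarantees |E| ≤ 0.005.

Need 128/(12n²) ≤ 0.005.
n² ≥ 128/(12·0.005) = 2133.33 ⇒ n ≥ 46.1880, so the smallest n is 47.

47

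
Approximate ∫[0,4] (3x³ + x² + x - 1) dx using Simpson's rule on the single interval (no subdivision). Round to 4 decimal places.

217.3333

S = (b−a)/6 · [f(0) + 4f(2) + f(4)] = 0.666667·[(-1) + 4·29 + 211] = 217.3333.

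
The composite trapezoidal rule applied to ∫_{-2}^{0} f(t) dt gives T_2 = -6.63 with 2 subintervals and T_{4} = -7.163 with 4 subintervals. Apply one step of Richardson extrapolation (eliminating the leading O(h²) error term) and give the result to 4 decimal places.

-7.3407

R = (4·T_{4} − T_2) / 3 = (4·(-7.163) − (-6.63))/3 = (-22.022)/3 = -7.3407.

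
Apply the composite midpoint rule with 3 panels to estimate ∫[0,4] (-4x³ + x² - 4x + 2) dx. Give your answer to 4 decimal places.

h = (4 − 0)/3 = 1.333333.
Midpoints m₁,…,m₃ = 0.666667, 2, 3.333333.
f(m₁)=-1.407407, f(m₂)=-34, f(m₃)=-148.370370.
h·[f(m₁) + f(m₂) + f(m₃)] = 1.333333·(-183.777778) = -245.0370.

-245.0370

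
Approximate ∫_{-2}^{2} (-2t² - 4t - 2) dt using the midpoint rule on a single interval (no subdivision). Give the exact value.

-8

M = (b−a)·f(0) = 4·(-2) = -8.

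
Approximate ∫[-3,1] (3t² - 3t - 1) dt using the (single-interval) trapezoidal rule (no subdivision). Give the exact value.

68

T = (b−a)/2 · [f(-3) + f(1)] = 2·[35 + (-1)] = 68.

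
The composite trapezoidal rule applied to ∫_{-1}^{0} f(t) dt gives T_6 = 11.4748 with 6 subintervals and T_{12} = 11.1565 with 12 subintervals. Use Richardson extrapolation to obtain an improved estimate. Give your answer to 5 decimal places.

11.05040

R = (4·T_{12} − T_6) / 3 = (4·11.1565 − 11.4748)/3 = (33.1512)/3 = 11.05040.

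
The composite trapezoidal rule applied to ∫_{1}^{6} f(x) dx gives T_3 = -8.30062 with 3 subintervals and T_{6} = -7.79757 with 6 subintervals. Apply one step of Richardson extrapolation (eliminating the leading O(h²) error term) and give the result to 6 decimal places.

R = (4·T_{6} − T_3) / 3 = (4·(-7.79757) − (-8.30062))/3 = (-22.88966)/3 = -7.629887.

-7.629887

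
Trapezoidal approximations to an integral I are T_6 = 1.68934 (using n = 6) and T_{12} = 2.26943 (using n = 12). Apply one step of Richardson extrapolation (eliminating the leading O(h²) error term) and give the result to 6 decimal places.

2.462793

R = (4·T_{12} − T_6) / 3 = (4·2.26943 − 1.68934)/3 = (7.38838)/3 = 2.462793.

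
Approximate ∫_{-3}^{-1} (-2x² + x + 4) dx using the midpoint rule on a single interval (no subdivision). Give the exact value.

-12

M = (b−a)·f(-2) = 2·(-6) = -12.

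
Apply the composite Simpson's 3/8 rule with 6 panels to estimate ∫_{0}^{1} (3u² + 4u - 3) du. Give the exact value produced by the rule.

h = (1 − 0)/6 = 0.166667.
Nodes u₀,…,u₆ = 0, 0.166667, 0.333333, 0.5, 0.666667, 0.833333, 1.
f(u) = 3u² + 4u - 3: f₀=-3, f₁=-2.25, f₂=-1.333333, f₃=-0.25, f₄=1, f₅=2.416667, f₆=4.
(3h/8)·[f₀ + 3f₁ + 3f₂ + 2f₃ + 3f₄ + 3f₅ + f₆] = 0.0625·(0) = 0.

0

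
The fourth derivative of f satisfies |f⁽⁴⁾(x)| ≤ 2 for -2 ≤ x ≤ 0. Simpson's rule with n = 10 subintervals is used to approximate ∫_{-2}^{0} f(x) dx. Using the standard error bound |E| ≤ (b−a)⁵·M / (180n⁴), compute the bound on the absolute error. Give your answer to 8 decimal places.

0.00003556

|E| ≤ (2)⁵·2 / (180·10⁴) = 64/1800000 = 0.00003556.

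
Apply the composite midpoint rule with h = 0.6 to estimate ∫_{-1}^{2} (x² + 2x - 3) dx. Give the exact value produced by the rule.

-3.09

h = (2 − (-1))/5 = 0.6.
Midpoints m₁,…,m₅ = -0.7, -0.1, 0.5, 1.1, 1.7.
f(m₁)=-3.91, f(m₂)=-3.19, f(m₃)=-1.75, f(m₄)=0.41, f(m₅)=3.29.
h·[f(m₁) + f(m₂) + f(m₃) + f(m₄) + f(m₅)] = 0.6·(-5.15) = -3.09.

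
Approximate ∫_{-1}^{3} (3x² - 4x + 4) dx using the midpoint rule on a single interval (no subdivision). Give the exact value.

M = (b−a)·f(1) = 4·(3) = 12.

12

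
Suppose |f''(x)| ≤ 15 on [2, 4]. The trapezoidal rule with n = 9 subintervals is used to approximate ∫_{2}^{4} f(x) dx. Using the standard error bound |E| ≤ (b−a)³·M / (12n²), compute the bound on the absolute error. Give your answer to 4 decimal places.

|E| ≤ (2)³·15 / (12·9²) = 120/972 = 0.1235.

0.1235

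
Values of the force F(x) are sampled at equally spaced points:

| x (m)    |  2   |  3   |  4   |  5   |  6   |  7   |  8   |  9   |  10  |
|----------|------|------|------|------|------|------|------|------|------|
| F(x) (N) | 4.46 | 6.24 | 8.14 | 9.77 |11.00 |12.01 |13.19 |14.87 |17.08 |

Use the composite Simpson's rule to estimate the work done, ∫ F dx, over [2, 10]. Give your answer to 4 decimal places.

85.9200

h = 1, n = 8.
(h/3)·[y₀ + 4y₁ + 2y₂ + 4y₃ + 2y₄ + 4y₅ + 2y₆ + 4y₇ + y₈] = 0.333333·(257.76) = 85.9200.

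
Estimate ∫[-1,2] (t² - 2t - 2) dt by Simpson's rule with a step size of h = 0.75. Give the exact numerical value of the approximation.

h = (2 − (-1))/4 = 0.75.
Nodes t₀,…,t₄ = -1, -0.25, 0.5, 1.25, 2.
f(t) = t² - 2t - 2: f₀=1, f₁=-1.4375, f₂=-2.75, f₃=-2.9375, f₄=-2.
(h/3)·[f₀ + 4f₁ + 2f₂ + 4f₃ + f₄] = 0.25·(-24) = -6.

-6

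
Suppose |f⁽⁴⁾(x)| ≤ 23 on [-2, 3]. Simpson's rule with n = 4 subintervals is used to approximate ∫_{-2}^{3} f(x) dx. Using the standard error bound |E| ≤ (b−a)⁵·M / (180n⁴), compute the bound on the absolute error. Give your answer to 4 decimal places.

|E| ≤ (5)⁵·23 / (180·4⁴) = 71875/46080 = 1.5598.

1.5598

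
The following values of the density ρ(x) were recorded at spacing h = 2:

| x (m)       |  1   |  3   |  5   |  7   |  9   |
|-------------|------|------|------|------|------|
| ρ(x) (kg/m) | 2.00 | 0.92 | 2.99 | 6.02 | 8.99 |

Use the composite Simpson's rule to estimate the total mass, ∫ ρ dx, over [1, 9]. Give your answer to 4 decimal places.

h = 2, n = 4.
(h/3)·[y₀ + 4y₁ + 2y₂ + 4y₃ + y₄] = 0.666667·(44.73) = 29.8200.

29.8200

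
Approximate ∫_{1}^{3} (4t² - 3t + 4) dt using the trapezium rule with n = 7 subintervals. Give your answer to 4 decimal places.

30.7755

h = (3 − 1)/7 = 0.285714.
Nodes t₀,…,t₇ = 1, 1.285714, 1.571429, 1.857143, 2.142857, 2.428571, 2.714286, 3.
f(t) = 4t² - 3t + 4: f₀=5, f₁=6.755102, f₂=9.163265, f₃=12.224490, f₄=15.938776, f₅=20.306122, f₆=25.326531, f₇=31.
(h/2)·[f₀ + 2f₁ + 2f₂ + 2f₃ + 2f₄ + 2f₅ + 2f₆ + f₇] = 0.142857·(215.428571) = 30.7755.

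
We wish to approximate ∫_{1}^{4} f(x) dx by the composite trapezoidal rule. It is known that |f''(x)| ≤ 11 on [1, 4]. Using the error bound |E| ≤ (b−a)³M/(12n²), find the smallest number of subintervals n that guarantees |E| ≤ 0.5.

Need 297/(12n²) ≤ 0.5.
n² ≥ 297/(12·0.5) = 49.5 ⇒ n ≥ 7.0356, so the smallest n is 8.

8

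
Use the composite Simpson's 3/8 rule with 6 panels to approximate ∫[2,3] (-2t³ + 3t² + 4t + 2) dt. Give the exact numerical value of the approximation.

-1.5

h = (3 − 2)/6 = 0.166667.
Nodes t₀,…,t₆ = 2, 2.166667, 2.333333, 2.5, 2.666667, 2.833333, 3.
f(t) = -2t³ + 3t² + 4t + 2: f₀=6, f₁=4.407407, f₂=2.259259, f₃=-0.5, f₄=-3.925926, f₅=-8.074074, f₆=-13.
(3h/8)·[f₀ + 3f₁ + 3f₂ + 2f₃ + 3f₄ + 3f₅ + f₆] = 0.0625·(-24) = -1.5.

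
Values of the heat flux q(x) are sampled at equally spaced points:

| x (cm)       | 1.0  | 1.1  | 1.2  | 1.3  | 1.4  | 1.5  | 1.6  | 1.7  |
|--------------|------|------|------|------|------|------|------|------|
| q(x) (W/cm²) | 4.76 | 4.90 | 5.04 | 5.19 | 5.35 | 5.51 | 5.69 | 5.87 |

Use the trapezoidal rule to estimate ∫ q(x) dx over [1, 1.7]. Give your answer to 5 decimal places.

h = 0.1, n = 7.
(h/2)·[y₀ + 2y₁ + 2y₂ + 2y₃ + 2y₄ + 2y₅ + 2y₆ + y₇] = 0.05·(73.99) = 3.69950.

3.69950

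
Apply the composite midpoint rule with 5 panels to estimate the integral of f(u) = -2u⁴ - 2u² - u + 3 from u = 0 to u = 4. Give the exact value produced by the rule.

h = (4 − 0)/5 = 0.8.
Midpoints m₁,…,m₅ = 0.4, 1.2, 2, 2.8, 3.6.
f(m₁)=2.2288, f(m₂)=-5.2272, f(m₃)=-39, f(m₄)=-138.4112, f(m₅)=-362.4432.
h·[f(m₁) + f(m₂) + f(m₃) + f(m₄) + f(m₅)] = 0.8·(-542.8528) = -434.28224.

-434.28224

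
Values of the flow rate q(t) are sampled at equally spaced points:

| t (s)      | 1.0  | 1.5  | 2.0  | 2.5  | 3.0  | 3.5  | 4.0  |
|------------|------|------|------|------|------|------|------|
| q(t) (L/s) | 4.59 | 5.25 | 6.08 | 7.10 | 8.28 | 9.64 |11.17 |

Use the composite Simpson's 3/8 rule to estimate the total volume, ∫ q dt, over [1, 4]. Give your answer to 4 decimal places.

22.0706

h = 0.5, n = 6.
(3h/8)·[y₀ + 3y₁ + 3y₂ + 2y₃ + 3y₄ + 3y₅ + y₆] = 0.1875·(117.71) = 22.0706.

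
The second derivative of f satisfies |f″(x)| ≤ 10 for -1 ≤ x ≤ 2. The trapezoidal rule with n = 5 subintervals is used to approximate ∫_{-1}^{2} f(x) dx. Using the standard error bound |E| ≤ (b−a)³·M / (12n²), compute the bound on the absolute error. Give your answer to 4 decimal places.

0.9000

|E| ≤ (3)³·10 / (12·5²) = 270/300 = 0.9000.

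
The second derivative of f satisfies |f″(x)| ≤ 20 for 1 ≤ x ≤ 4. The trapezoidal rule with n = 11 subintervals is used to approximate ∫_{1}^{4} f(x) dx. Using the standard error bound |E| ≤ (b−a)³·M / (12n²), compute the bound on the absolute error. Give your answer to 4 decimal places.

0.3719

|E| ≤ (3)³·20 / (12·11²) = 540/1452 = 0.3719.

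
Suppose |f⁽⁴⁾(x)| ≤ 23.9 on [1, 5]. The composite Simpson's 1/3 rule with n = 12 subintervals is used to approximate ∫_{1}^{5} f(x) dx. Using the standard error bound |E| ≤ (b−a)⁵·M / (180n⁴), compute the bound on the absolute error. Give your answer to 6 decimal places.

|E| ≤ (4)⁵·23.9 / (180·12⁴) = 24473.6/3732480 = 0.006557.

0.006557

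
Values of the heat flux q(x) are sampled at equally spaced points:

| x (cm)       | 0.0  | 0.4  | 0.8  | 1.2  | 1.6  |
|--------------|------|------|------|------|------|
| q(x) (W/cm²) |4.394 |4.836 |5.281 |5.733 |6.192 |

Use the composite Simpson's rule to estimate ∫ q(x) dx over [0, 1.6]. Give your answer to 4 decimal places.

h = 0.4, n = 4.
(h/3)·[y₀ + 4y₁ + 2y₂ + 4y₃ + y₄] = 0.133333·(63.424) = 8.4565.

8.4565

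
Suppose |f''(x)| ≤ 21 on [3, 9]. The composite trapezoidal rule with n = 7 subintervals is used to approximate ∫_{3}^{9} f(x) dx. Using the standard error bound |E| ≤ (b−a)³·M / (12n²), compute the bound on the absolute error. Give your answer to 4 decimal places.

7.7143

|E| ≤ (6)³·21 / (12·7²) = 4536/588 = 7.7143.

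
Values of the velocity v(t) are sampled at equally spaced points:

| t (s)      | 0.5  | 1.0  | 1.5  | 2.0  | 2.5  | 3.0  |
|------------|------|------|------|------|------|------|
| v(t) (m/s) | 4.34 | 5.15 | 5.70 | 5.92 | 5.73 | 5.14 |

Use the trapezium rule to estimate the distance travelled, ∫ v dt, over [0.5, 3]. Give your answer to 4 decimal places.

h = 0.5, n = 5.
(h/2)·[y₀ + 2y₁ + 2y₂ + 2y₃ + 2y₄ + y₅] = 0.25·(54.48) = 13.6200.

13.6200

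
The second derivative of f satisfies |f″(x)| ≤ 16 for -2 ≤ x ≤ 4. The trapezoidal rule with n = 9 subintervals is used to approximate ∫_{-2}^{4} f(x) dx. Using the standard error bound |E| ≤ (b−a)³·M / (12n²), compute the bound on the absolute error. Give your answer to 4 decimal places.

|E| ≤ (6)³·16 / (12·9²) = 3456/972 = 3.5556.

3.5556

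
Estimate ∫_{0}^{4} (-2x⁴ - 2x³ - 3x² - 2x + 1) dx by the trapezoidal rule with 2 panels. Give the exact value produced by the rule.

-820

h = (4 − 0)/2 = 2.
Nodes x₀,…,x₂ = 0, 2, 4.
f(x) = -2x⁴ - 2x³ - 3x² - 2x + 1: f₀=1, f₁=-63, f₂=-695.
(h/2)·[f₀ + 2f₁ + f₂] = 1·(-820) = -820.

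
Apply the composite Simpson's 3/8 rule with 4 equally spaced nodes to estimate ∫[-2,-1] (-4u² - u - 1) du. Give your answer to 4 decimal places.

-8.8333

h = (-1 − (-2))/3 = 0.333333.
Nodes u₀,…,u₃ = -2, -1.666667, -1.333333, -1.
f(u) = -4u² - u - 1: f₀=-15, f₁=-10.444444, f₂=-6.777778, f₃=-4.
(3h/8)·[f₀ + 3f₁ + 3f₂ + f₃] = 0.125·(-70.666667) = -8.8333.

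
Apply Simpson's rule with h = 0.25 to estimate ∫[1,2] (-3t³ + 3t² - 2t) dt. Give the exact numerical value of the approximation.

-7.25

h = (2 − 1)/4 = 0.25.
Nodes t₀,…,t₄ = 1, 1.25, 1.5, 1.75, 2.
f(t) = -3t³ + 3t² - 2t: f₀=-2, f₁=-3.671875, f₂=-6.375, f₃=-10.390625, f₄=-16.
(h/3)·[f₀ + 4f₁ + 2f₂ + 4f₃ + f₄] = 0.083333·(-87) = -7.25.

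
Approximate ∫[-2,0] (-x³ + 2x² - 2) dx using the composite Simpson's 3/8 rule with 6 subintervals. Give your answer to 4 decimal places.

5.3333

h = (0 − (-2))/6 = 0.333333.
Nodes x₀,…,x₆ = -2, -1.666667, -1.333333, -1, -0.666667, -0.333333, 0.
f(x) = -x³ + 2x² - 2: f₀=14, f₁=8.185185, f₂=3.925926, f₃=1, f₄=-0.814815, f₅=-1.740741, f₆=-2.
(3h/8)·[f₀ + 3f₁ + 3f₂ + 2f₃ + 3f₄ + 3f₅ + f₆] = 0.125·(42.666667) = 5.3333.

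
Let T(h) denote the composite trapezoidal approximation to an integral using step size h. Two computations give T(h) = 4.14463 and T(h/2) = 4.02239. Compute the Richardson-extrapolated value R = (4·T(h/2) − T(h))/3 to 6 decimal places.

R = (4·T(h/2) − T(h)) / 3 = (4·4.02239 − 4.14463)/3 = (11.94493)/3 = 3.981643.

3.981643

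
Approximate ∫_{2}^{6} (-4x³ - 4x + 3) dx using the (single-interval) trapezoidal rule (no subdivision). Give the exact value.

-1844

T = (b−a)/2 · [f(2) + f(6)] = 2·[(-37) + (-885)] = -1844.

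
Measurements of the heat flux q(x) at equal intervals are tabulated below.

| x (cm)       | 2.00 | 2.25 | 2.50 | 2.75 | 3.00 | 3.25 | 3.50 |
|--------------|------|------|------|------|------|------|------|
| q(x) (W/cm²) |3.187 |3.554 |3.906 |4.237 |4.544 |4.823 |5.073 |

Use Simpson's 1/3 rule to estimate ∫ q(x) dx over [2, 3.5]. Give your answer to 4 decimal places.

h = 0.25, n = 6.
(h/3)·[y₀ + 4y₁ + 2y₂ + 4y₃ + 2y₄ + 4y₅ + y₆] = 0.083333·(75.616) = 6.3013.

6.3013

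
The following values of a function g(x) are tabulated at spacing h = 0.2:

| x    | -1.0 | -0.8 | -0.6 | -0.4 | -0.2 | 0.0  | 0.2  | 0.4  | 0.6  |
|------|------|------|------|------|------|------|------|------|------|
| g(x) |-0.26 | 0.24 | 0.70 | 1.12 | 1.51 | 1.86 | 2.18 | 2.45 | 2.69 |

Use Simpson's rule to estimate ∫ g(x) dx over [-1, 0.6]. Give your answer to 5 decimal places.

2.25933

h = 0.2, n = 8.
(h/3)·[y₀ + 4y₁ + 2y₂ + 4y₃ + 2y₄ + 4y₅ + 2y₆ + 4y₇ + y₈] = 0.066667·(33.89) = 2.25933.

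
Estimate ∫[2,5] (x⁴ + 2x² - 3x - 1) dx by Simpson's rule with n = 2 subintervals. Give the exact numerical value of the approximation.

664.125

h = (5 − 2)/2 = 1.5.
Nodes x₀,…,x₂ = 2, 3.5, 5.
f(x) = x⁴ + 2x² - 3x - 1: f₀=17, f₁=163.0625, f₂=659.
(h/3)·[f₀ + 4f₁ + f₂] = 0.5·(1328.25) = 664.125.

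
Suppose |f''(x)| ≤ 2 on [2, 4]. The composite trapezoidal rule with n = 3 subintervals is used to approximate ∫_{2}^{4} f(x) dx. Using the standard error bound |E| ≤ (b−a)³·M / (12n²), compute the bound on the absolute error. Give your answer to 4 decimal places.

0.1481

|E| ≤ (2)³·2 / (12·3²) = 16/108 = 0.1481.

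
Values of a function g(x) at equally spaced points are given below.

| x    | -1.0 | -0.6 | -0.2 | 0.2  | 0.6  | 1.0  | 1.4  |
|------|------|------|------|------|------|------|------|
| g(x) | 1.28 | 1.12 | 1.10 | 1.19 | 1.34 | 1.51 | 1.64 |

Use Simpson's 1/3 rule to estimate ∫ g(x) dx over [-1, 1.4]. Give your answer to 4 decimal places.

3.0773

h = 0.4, n = 6.
(h/3)·[y₀ + 4y₁ + 2y₂ + 4y₃ + 2y₄ + 4y₅ + y₆] = 0.133333·(23.08) = 3.0773.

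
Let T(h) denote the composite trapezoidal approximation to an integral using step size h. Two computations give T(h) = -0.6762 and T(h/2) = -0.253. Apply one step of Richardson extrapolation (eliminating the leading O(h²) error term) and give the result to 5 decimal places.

R = (4·T(h/2) − T(h)) / 3 = (4·(-0.253) − (-0.6762))/3 = (-0.3358)/3 = -0.11193.

-0.11193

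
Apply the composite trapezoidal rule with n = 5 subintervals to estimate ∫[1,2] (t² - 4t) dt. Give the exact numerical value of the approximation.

h = (2 − 1)/5 = 0.2.
Nodes t₀,…,t₅ = 1, 1.2, 1.4, 1.6, 1.8, 2.
f(t) = t² - 4t: f₀=-3, f₁=-3.36, f₂=-3.64, f₃=-3.84, f₄=-3.96, f₅=-4.
(h/2)·[f₀ + 2f₁ + 2f₂ + 2f₃ + 2f₄ + f₅] = 0.1·(-36.6) = -3.66.

-3.66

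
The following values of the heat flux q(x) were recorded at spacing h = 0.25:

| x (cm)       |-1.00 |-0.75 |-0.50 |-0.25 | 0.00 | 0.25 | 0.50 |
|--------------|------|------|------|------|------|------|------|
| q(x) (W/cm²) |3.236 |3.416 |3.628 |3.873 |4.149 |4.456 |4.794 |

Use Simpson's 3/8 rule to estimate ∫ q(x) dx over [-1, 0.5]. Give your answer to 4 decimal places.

h = 0.25, n = 6.
(3h/8)·[y₀ + 3y₁ + 3y₂ + 2y₃ + 3y₄ + 3y₅ + y₆] = 0.09375·(62.723) = 5.8803.

5.8803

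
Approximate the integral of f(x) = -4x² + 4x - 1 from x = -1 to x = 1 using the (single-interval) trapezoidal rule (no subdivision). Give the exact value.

T = (b−a)/2 · [f(-1) + f(1)] = 1·[(-9) + (-1)] = -10.

-10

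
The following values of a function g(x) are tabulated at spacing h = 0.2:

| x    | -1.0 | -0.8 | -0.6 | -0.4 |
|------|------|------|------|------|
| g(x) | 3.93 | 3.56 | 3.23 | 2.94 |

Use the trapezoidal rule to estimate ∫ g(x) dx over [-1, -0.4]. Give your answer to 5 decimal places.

h = 0.2, n = 3.
(h/2)·[y₀ + 2y₁ + 2y₂ + y₃] = 0.1·(20.45) = 2.04500.

2.04500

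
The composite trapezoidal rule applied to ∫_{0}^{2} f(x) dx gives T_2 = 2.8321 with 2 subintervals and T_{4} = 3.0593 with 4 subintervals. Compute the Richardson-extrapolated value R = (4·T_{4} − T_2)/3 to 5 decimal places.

R = (4·T_{4} − T_2) / 3 = (4·3.0593 − 2.8321)/3 = (9.4051)/3 = 3.13503.

3.13503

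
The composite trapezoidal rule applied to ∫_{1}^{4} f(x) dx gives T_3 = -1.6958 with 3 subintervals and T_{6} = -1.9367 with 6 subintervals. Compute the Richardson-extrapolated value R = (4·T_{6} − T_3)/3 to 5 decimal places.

R = (4·T_{6} − T_3) / 3 = (4·(-1.9367) − (-1.6958))/3 = (-6.0510)/3 = -2.01700.

-2.01700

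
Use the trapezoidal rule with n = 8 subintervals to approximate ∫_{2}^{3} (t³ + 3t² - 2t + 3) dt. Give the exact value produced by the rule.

h = (3 − 2)/8 = 0.125.
Nodes t₀,…,t₈ = 2, 2.125, 2.25, 2.375, 2.5, 2.625, 2.75, 2.875, 3.
f(t) = t³ + 3t² - 2t + 3: f₀=19, f₁=21.892578125, f₂=25.078125, f₃=28.568359375, f₄=32.375, f₅=36.509765625, f₆=40.984375, f₇=45.810546875, f₈=51.
(h/2)·[f₀ + 2f₁ + 2f₂ + 2f₃ + 2f₄ + 2f₅ + 2f₆ + 2f₇ + f₈] = 0.0625·(532.4375) = 33.27734375.

33.27734375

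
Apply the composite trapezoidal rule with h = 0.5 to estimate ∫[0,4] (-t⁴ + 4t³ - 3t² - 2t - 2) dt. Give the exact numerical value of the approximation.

-38.625

h = (4 − 0)/8 = 0.5.
Nodes t₀,…,t₈ = 0, 0.5, 1, 1.5, 2, 2.5, 3, 3.5, 4.
f(t) = -t⁴ + 4t³ - 3t² - 2t - 2: f₀=-2, f₁=-3.3125, f₂=-4, f₃=-3.3125, f₄=-2, f₅=-2.3125, f₆=-8, f₇=-24.3125, f₈=-58.
(h/2)·[f₀ + 2f₁ + 2f₂ + 2f₃ + 2f₄ + 2f₅ + 2f₆ + 2f₇ + f₈] = 0.25·(-154.5) = -38.625.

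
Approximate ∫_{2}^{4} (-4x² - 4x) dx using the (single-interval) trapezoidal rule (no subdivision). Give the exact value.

-104

T = (b−a)/2 · [f(2) + f(4)] = 1·[(-24) + (-80)] = -104.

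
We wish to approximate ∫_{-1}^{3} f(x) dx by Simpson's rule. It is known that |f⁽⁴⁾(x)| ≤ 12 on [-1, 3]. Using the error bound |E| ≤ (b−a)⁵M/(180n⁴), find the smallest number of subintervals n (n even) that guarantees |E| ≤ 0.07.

6

Need 12288/(180n⁴) ≤ 0.07.
n⁴ ≥ 12288/(180·0.07) = 975.238 ⇒ n ≥ 5.5883, so the smallest even n is 6. (n must be even for Simpson's rule.)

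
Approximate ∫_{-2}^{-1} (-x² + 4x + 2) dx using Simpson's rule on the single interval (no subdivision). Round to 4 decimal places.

-6.3333

S = (b−a)/6 · [f(-2) + 4f(-1.5) + f(-1)] = 0.166667·[(-10) + 4·(-6.25) + (-3)] = -6.3333.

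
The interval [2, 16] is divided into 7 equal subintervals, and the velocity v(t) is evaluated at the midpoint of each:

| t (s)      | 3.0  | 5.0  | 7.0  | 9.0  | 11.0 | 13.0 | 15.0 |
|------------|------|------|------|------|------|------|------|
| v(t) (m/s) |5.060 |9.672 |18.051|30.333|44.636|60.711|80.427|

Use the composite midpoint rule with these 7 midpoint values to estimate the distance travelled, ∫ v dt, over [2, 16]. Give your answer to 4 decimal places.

h = 2, n = 7.
h·[y(m₁) + y(m₂) + y(m₃) + y(m₄) + y(m₅) + y(m₆) + y(m₇)] = 2·(248.890) = 497.7800.

497.7800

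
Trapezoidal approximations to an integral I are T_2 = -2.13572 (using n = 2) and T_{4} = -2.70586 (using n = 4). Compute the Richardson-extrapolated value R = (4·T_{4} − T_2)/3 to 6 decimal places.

R = (4·T_{4} − T_2) / 3 = (4·(-2.70586) − (-2.13572))/3 = (-8.68772)/3 = -2.895907.

-2.895907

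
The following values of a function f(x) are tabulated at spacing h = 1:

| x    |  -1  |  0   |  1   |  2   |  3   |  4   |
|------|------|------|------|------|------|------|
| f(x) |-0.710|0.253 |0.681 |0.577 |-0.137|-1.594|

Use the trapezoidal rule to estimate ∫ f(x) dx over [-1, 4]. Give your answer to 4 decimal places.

0.2220

h = 1, n = 5.
(h/2)·[y₀ + 2y₁ + 2y₂ + 2y₃ + 2y₄ + y₅] = 0.5·(0.444) = 0.2220.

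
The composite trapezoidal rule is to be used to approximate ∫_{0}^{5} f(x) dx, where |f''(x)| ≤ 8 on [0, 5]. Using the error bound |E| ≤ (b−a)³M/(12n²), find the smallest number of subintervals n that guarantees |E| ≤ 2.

Need 1000/(12n²) ≤ 2.
n² ≥ 1000/(12·2) = 41.6667 ⇒ n ≥ 6.4550, so the smallest n is 7.

7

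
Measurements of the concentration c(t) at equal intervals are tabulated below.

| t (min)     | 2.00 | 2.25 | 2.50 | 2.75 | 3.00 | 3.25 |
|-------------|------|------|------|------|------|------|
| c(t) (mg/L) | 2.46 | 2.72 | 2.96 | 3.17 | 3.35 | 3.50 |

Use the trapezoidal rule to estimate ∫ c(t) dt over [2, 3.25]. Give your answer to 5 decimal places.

3.79500

h = 0.25, n = 5.
(h/2)·[y₀ + 2y₁ + 2y₂ + 2y₃ + 2y₄ + y₅] = 0.125·(30.36) = 3.79500.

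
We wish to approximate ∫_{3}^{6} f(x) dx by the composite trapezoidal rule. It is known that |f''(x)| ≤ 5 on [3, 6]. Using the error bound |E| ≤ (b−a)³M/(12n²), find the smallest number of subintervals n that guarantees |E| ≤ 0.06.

Need 135/(12n²) ≤ 0.06.
n² ≥ 135/(12·0.06) = 187.5 ⇒ n ≥ 13.6931, so the smallest n is 14.

14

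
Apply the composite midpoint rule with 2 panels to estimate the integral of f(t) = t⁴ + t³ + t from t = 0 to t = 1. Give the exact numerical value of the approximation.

0.87890625

h = (1 − 0)/2 = 0.5.
Midpoints m₁,…,m₂ = 0.25, 0.75.
f(m₁)=0.26953125, f(m₂)=1.48828125.
h·[f(m₁) + f(m₂)] = 0.5·(1.7578125) = 0.87890625.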